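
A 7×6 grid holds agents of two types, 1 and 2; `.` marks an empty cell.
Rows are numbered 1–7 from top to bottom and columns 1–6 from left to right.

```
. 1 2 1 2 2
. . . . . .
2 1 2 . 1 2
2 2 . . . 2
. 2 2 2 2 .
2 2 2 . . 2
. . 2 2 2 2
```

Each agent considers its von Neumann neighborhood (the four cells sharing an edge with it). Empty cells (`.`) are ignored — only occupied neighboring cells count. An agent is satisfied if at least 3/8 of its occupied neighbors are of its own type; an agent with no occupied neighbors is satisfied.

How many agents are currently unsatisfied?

(1,2)1 0/1 not
(1,3)2 0/2 not
(1,4)1 0/2 not
(1,5)2 1/2 satisfied
(1,6)2 1/1 satisfied
(3,1)2 1/2 satisfied
(3,2)1 0/3 not
(3,3)2 0/1 not
(3,5)1 0/1 not
(3,6)2 1/2 satisfied
(4,1)2 2/2 satisfied
(4,2)2 2/3 satisfied
(4,6)2 1/1 satisfied
(5,2)2 3/3 satisfied
(5,3)2 3/3 satisfied
(5,4)2 2/2 satisfied
(5,5)2 1/1 satisfied
(6,1)2 1/1 satisfied
(6,2)2 3/3 satisfied
(6,3)2 3/3 satisfied
(6,6)2 1/1 satisfied
(7,3)2 2/2 satisfied
(7,4)2 2/2 satisfied
(7,5)2 2/2 satisfied
(7,6)2 2/2 satisfied
Unsatisfied: (1,2), (1,3), (1,4), (3,2), (3,3), (3,5) — 6 in total.

6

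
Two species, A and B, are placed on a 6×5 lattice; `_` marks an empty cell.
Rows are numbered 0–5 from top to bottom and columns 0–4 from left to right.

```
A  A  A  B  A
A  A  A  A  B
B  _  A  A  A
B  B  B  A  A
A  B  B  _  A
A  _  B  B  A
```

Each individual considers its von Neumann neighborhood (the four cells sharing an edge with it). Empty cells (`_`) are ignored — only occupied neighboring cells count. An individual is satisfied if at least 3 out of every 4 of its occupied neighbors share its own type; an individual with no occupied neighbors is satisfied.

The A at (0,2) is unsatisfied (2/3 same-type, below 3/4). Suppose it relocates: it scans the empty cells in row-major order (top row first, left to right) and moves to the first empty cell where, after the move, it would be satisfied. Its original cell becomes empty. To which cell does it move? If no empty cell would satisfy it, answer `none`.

Vacating (0,2). Empty cells in order:
  (2,1): 2/4 same-type → still unsatisfied.
  (4,3): 2/4 same-type → still unsatisfied.
  (5,1): 1/3 same-type → still unsatisfied.

none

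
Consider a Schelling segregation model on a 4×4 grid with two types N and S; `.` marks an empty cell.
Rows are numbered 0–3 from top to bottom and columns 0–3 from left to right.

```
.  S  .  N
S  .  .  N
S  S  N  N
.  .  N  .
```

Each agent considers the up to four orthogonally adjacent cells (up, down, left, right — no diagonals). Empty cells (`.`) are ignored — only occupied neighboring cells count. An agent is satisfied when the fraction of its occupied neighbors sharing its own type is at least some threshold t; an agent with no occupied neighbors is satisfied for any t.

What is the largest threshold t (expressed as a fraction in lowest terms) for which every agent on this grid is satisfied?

1/2

(0,1)S — no occupied neighbors
(0,3)N 1/1
(1,0)S 1/1
(1,3)N 2/2
(2,0)S 2/2
(2,1)S 1/2
(2,2)N 2/3
(2,3)N 2/2
(3,2)N 1/1
The smallest same-type fraction is 1/2 at (2,1), which reduces to 1/2. Any threshold above that leaves this agent unsatisfied.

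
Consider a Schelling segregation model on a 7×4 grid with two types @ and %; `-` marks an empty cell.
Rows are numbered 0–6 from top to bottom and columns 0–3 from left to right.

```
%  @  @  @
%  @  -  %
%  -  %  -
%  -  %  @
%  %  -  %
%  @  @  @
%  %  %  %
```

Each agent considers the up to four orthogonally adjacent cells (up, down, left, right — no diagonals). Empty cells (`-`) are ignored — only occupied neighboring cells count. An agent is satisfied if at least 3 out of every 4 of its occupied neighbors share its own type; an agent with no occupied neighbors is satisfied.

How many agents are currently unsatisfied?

17

Row 0: (0,0)% 1/2 unhappy · (0,1)@ 2/3 unhappy · (0,2)@ 2/2 ok · (0,3)@ 1/2 unhappy
Row 1: (1,0)% 2/3 unhappy · (1,1)@ 1/2 unhappy · (1,3)% 0/1 unhappy
Row 2: (2,0)% 2/2 ok · (2,2)% 1/1 ok
Row 3: (3,0)% 2/2 ok · (3,2)% 1/2 unhappy · (3,3)@ 0/2 unhappy
Row 4: (4,0)% 3/3 ok · (4,1)% 1/2 unhappy · (4,3)% 0/2 unhappy
Row 5: (5,0)% 2/3 unhappy · (5,1)@ 1/4 unhappy · (5,2)@ 2/3 unhappy · (5,3)@ 1/3 unhappy
Row 6: (6,0)% 2/2 ok · (6,1)% 2/3 unhappy · (6,2)% 2/3 unhappy · (6,3)% 1/2 unhappy
Unsatisfied: (0,0), (0,1), (0,3), (1,0), (1,1), (1,3), (3,2), (3,3), (4,1), (4,3), (5,0), (5,1), (5,2), (5,3), (6,1), (6,2), (6,3) — 17 in total.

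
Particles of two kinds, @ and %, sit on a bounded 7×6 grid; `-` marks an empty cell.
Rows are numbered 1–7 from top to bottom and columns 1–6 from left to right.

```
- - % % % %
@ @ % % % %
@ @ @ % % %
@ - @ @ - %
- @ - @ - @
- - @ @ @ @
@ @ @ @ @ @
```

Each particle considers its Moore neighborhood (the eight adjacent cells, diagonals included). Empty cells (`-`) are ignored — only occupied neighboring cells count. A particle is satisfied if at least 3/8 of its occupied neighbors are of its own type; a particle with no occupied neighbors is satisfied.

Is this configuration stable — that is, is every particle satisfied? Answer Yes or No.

Yes

Row 1: (1,3)% 3/4 ok · (1,4)% 5/5 ok · (1,5)% 5/5 ok · (1,6)% 3/3 ok
Row 2: (2,1)@ 3/3 ok · (2,2)@ 4/6 ok · (2,3)% 4/7 ok · (2,4)% 7/8 ok · (2,5)% 8/8 ok · (2,6)% 5/5 ok
Row 3: (3,1)@ 4/4 ok · (3,2)@ 6/7 ok · (3,3)@ 4/7 ok · (3,4)% 4/7 ok · (3,5)% 6/7 ok · (3,6)% 4/4 ok
Row 4: (4,1)@ 3/3 ok · (4,3)@ 5/6 ok · (4,4)@ 3/5 ok · (4,6)% 2/3 ok
Row 5: (5,2)@ 3/3 ok · (5,4)@ 5/5 ok · (5,6)@ 2/3 ok
Row 6: (6,3)@ 6/6 ok · (6,4)@ 6/6 ok · (6,5)@ 7/7 ok · (6,6)@ 4/4 ok
Row 7: (7,1)@ 1/1 ok · (7,2)@ 3/3 ok · (7,3)@ 4/4 ok · (7,4)@ 5/5 ok · (7,5)@ 5/5 ok · (7,6)@ 3/3 ok
All meet the threshold, so the configuration is stable.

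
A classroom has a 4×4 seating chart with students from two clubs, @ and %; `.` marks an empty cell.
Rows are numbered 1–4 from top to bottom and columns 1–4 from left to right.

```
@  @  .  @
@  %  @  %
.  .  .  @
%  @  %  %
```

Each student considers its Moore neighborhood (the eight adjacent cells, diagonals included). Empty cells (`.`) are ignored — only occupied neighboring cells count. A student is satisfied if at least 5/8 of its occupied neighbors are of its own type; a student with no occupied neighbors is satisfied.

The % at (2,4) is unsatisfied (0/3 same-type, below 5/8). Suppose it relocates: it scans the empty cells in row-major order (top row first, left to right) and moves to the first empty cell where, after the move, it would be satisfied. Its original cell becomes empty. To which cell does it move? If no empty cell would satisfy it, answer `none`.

none

Vacating (2,4). Empty cells in order:
  (1,3): 1/4 same-type → still unsatisfied.
  (3,1): 2/4 same-type → still unsatisfied.
  (3,2): 3/6 same-type → still unsatisfied.
  (3,3): 3/6 same-type → still unsatisfied.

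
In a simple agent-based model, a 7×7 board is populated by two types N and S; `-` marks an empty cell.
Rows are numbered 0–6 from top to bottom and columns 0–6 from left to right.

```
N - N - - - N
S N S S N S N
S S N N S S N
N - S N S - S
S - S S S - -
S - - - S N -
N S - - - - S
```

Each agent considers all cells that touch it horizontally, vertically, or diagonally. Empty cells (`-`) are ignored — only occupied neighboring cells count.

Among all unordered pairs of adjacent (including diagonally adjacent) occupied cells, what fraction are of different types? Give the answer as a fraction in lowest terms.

Scan each occupied cell's neighbors to the right and below (and the two forward diagonals) so each pair is counted once.
Row 0: N(0,0)–S(1,0)≠ N(0,0)–N(1,1)= N(0,2)–S(1,2)≠ N(0,2)–S(1,3)≠ N(0,2)–N(1,1)= N(0,6)–N(1,6)= N(0,6)–S(1,5)≠  → 4/7 unlike.
Row 1: S(1,0)–N(1,1)≠ S(1,0)–S(2,0)= S(1,0)–S(2,1)= N(1,1)–S(1,2)≠ N(1,1)–S(2,1)≠ N(1,1)–N(2,2)= N(1,1)–S(2,0)≠ S(1,2)–S(1,3)= S(1,2)–N(2,2)≠ S(1,2)–N(2,3)≠ S(1,2)–S(2,1)= S(1,3)–N(1,4)≠ S(1,3)–N(2,3)≠ S(1,3)–S(2,4)= S(1,3)–N(2,2)≠ N(1,4)–S(1,5)≠ N(1,4)–S(2,4)≠ N(1,4)–S(2,5)≠ N(1,4)–N(2,3)= S(1,5)–N(1,6)≠ S(1,5)–S(2,5)= S(1,5)–N(2,6)≠ S(1,5)–S(2,4)= N(1,6)–N(2,6)= N(1,6)–S(2,5)≠  → 15/25 unlike.
Row 2: S(2,0)–S(2,1)= S(2,0)–N(3,0)≠ S(2,1)–N(2,2)≠ S(2,1)–S(3,2)= S(2,1)–N(3,0)≠ N(2,2)–N(2,3)= N(2,2)–S(3,2)≠ N(2,2)–N(3,3)= N(2,3)–S(2,4)≠ N(2,3)–N(3,3)= N(2,3)–S(3,4)≠ N(2,3)–S(3,2)≠ S(2,4)–S(2,5)= S(2,4)–S(3,4)= S(2,4)–N(3,3)≠ S(2,5)–N(2,6)≠ S(2,5)–S(3,6)= S(2,5)–S(3,4)= N(2,6)–S(3,6)≠  → 10/19 unlike.
Row 3: N(3,0)–S(4,0)≠ S(3,2)–N(3,3)≠ S(3,2)–S(4,2)= S(3,2)–S(4,3)= N(3,3)–S(3,4)≠ N(3,3)–S(4,3)≠ N(3,3)–S(4,4)≠ N(3,3)–S(4,2)≠ S(3,4)–S(4,4)= S(3,4)–S(4,3)=  → 6/10 unlike.
Row 4: S(4,0)–S(5,0)= S(4,2)–S(4,3)= S(4,3)–S(4,4)= S(4,3)–S(5,4)= S(4,4)–S(5,4)= S(4,4)–N(5,5)≠  → 1/6 unlike.
Row 5: S(5,0)–N(6,0)≠ S(5,0)–S(6,1)= S(5,4)–N(5,5)≠ N(5,5)–S(6,6)≠  → 3/4 unlike.
Row 6: N(6,0)–S(6,1)≠  → 1/1 unlike.
Total adjacent occupied pairs: 72; unlike-type pairs: 40.
40/72 reduces to 5/9.

5/9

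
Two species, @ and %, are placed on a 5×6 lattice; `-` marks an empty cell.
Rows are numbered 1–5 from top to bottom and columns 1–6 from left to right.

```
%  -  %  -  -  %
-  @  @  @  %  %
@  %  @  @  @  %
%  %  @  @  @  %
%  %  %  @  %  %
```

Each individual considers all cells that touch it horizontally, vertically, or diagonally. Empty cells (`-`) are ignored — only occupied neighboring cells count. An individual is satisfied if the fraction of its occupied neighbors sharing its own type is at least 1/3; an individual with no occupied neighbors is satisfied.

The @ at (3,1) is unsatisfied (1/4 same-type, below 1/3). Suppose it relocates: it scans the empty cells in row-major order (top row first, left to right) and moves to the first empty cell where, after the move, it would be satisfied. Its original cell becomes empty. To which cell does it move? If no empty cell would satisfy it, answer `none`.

(1,2)

Vacating (3,1). Empty cells in order:
  (1,2): 2/4 same-type → satisfied — stop here.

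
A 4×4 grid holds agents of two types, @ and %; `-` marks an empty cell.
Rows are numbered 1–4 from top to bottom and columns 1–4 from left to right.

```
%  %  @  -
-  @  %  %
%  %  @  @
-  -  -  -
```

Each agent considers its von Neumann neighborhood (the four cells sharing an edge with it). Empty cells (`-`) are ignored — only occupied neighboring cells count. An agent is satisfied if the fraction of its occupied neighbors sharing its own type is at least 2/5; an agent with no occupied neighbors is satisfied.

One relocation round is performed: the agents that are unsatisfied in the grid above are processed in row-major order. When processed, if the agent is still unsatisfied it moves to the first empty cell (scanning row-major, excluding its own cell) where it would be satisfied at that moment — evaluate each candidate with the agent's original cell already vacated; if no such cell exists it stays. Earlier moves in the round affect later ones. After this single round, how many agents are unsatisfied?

Initially unsatisfied (in order): (1,2), (1,3), (2,2), (2,3), (3,2), (3,3).
  (1,2) → (1,4).
  (1,3) → (1,2).
  (2,2) → (4,3).
  (2,3): now satisfied by earlier moves; stays.
  (3,2): now satisfied by earlier moves; stays.
  (3,3): now satisfied by earlier moves; stays.
Resulting grid:
% @ - %
- - % %
% % @ @
- - @ -
Unsatisfied now: (1,1), (1,2).

2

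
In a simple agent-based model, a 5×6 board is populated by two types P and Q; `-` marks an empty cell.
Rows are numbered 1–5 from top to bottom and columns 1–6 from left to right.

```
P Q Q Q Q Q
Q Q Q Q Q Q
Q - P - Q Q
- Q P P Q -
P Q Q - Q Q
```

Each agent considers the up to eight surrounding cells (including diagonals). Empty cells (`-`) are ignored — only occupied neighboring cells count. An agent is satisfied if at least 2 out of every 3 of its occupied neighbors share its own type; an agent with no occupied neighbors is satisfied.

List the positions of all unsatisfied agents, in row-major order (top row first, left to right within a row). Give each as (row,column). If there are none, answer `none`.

(1,1), (3,3), (4,2), (4,3), (4,4), (5,1), (5,2), (5,3)

Row 1: (1,1)P 0/3 ✗ · (1,2)Q 4/5 ✓ · (1,3)Q 5/5 ✓ · (1,4)Q 5/5 ✓ · (1,5)Q 5/5 ✓ · (1,6)Q 3/3 ✓
Row 2: (2,1)Q 3/4 ✓ · (2,2)Q 5/7 ✓ · (2,3)Q 5/6 ✓ · (2,4)Q 6/7 ✓ · (2,5)Q 7/7 ✓ · (2,6)Q 5/5 ✓
Row 3: (3,1)Q 3/3 ✓ · (3,3)P 2/6 ✗ · (3,5)Q 5/6 ✓ · (3,6)Q 4/4 ✓
Row 4: (4,2)Q 3/6 ✗ · (4,3)P 2/5 ✗ · (4,4)P 2/6 ✗ · (4,5)Q 4/5 ✓
Row 5: (5,1)P 0/2 ✗ · (5,2)Q 2/4 ✗ · (5,3)Q 2/4 ✗ · (5,5)Q 2/3 ✓ · (5,6)Q 2/2 ✓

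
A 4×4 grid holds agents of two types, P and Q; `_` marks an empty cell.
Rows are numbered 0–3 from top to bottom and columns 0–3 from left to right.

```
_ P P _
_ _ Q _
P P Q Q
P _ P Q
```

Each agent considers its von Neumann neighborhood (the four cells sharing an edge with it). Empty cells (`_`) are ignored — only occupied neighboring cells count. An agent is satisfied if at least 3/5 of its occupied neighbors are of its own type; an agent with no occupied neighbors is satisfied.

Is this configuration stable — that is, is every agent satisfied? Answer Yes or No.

Row 0: (0,1)P 1/1 satisfied · (0,2)P 1/2 not
Row 1: (1,2)Q 1/2 not
Row 2: (2,0)P 2/2 satisfied · (2,1)P 1/2 not · (2,2)Q 2/4 not · (2,3)Q 2/2 satisfied
Row 3: (3,0)P 1/1 satisfied · (3,2)P 0/2 not · (3,3)Q 1/2 not
For instance (0,2) has only 1/2 same-type neighbors, below 3/5.

No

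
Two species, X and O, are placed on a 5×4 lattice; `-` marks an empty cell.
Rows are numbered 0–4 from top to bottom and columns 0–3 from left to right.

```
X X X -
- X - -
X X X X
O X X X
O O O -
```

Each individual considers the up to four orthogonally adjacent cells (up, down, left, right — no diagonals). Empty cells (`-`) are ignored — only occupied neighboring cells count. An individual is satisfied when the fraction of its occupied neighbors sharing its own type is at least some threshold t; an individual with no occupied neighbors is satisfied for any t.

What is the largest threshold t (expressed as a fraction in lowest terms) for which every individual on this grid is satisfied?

1/3

(0,0)X 1/1
(0,1)X 3/3
(0,2)X 1/1
(1,1)X 2/2
(2,0)X 1/2
(2,1)X 4/4
(2,2)X 3/3
(2,3)X 2/2
(3,0)O 1/3
(3,1)X 2/4
(3,2)X 3/4
(3,3)X 2/2
(4,0)O 2/2
(4,1)O 2/3
(4,2)O 1/2
The smallest same-type fraction is 1/3 at (3,0), which reduces to 1/3. Any threshold above that leaves this individual unsatisfied.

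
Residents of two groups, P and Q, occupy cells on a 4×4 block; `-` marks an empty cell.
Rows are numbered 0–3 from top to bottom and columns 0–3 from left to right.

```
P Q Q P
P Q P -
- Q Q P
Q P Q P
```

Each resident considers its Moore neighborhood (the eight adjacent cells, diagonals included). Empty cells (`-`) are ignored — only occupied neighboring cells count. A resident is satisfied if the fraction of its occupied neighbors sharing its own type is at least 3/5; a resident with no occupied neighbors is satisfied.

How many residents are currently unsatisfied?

14

Row 0: (0,0)P 1/3 ✗ · (0,1)Q 2/5 ✗ · (0,2)Q 2/4 ✗ · (0,3)P 1/2 ✗
Row 1: (1,0)P 1/4 ✗ · (1,1)Q 4/7 ✗ · (1,2)P 2/7 ✗
Row 2: (2,1)Q 4/7 ✗ · (2,2)Q 3/7 ✗ · (2,3)P 2/4 ✗
Row 3: (3,0)Q 1/2 ✗ · (3,1)P 0/4 ✗ · (3,2)Q 2/5 ✗ · (3,3)P 1/3 ✗
Unsatisfied: (0,0), (0,1), (0,2), (0,3), (1,0), (1,1), (1,2), (2,1), (2,2), (2,3), (3,0), (3,1), (3,2), (3,3) — 14 in total.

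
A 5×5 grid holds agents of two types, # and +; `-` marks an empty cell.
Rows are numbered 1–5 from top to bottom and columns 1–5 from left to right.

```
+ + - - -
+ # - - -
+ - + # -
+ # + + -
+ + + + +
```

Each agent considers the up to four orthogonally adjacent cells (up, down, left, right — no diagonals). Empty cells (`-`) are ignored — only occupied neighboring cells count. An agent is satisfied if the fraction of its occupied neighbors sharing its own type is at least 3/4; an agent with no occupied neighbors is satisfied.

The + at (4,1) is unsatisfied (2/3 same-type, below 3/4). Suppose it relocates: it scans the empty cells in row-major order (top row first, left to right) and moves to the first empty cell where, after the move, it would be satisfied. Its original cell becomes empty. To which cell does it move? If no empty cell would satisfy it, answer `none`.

Vacating (4,1). Empty cells in order:
  (1,3): 1/1 same-type → satisfied — stop here.

(1,3)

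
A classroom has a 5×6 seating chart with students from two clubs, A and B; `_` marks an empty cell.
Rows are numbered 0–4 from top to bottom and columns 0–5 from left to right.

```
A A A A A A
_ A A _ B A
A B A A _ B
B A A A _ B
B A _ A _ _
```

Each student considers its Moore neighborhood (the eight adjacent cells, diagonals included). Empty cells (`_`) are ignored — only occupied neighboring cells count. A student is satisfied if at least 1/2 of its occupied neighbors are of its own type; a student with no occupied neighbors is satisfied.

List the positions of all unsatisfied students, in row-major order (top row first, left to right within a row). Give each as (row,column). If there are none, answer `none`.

Row 0: (0,0)A 2/2 ✓ · (0,1)A 4/4 ✓ · (0,2)A 4/4 ✓ · (0,3)A 3/4 ✓ · (0,4)A 3/4 ✓ · (0,5)A 2/3 ✓
Row 1: (1,1)A 6/7 ✓ · (1,2)A 6/7 ✓ · (1,4)B 1/6 ✗ · (1,5)A 2/4 ✓
Row 2: (2,0)A 2/4 ✓ · (2,1)B 1/7 ✗ · (2,2)A 6/7 ✓ · (2,3)A 4/5 ✓ · (2,5)B 2/3 ✓
Row 3: (3,0)B 2/5 ✗ · (3,1)A 4/7 ✓ · (3,2)A 6/7 ✓ · (3,3)A 4/4 ✓ · (3,5)B 1/1 ✓
Row 4: (4,0)B 1/3 ✗ · (4,1)A 2/4 ✓ · (4,3)A 2/2 ✓

(1,4), (2,1), (3,0), (4,0)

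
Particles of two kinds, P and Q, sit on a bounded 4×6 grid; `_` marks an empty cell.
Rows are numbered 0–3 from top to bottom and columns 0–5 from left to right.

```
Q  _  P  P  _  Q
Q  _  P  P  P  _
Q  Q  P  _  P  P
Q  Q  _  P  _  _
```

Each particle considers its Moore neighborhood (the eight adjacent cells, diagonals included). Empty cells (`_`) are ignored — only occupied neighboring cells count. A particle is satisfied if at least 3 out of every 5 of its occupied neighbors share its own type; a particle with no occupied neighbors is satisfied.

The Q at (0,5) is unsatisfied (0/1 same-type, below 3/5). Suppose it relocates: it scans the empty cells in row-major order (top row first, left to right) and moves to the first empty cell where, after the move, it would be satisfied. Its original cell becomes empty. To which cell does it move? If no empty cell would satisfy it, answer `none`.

none

Vacating (0,5). Empty cells in order:
  (0,1): 2/4 same-type → still unsatisfied.
  (0,4): 0/3 same-type → still unsatisfied.
  (1,1): 4/7 same-type → still unsatisfied.
  (1,5): 0/3 same-type → still unsatisfied.
  (2,3): 0/6 same-type → still unsatisfied.
  (3,2): 2/4 same-type → still unsatisfied.
  (3,4): 0/3 same-type → still unsatisfied.
  (3,5): 0/2 same-type → still unsatisfied.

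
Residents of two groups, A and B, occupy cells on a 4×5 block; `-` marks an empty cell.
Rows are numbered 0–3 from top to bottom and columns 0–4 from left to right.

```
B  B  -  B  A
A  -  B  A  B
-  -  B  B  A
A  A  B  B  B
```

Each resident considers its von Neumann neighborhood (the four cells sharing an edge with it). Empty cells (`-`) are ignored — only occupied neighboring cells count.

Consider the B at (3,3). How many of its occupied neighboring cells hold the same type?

3

Occupied neighbors of (3,3): (2,3)=B, (3,2)=B, (3,4)=B.
Same type (B): 3 of 3.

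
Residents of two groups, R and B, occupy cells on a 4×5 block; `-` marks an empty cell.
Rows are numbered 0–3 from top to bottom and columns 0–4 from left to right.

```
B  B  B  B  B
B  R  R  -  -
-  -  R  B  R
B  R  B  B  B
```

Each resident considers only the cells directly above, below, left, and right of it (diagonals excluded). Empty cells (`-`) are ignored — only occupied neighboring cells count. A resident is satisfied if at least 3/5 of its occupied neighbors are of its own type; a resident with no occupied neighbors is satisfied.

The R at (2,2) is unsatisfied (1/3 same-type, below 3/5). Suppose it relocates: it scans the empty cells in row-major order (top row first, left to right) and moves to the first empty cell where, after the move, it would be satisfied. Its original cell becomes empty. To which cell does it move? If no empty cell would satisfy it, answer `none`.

Vacating (2,2). Empty cells in order:
  (1,3): 1/3 same-type → still unsatisfied.
  (1,4): 1/2 same-type → still unsatisfied.
  (2,0): 0/2 same-type → still unsatisfied.
  (2,1): 2/2 same-type → satisfied — stop here.

(2,1)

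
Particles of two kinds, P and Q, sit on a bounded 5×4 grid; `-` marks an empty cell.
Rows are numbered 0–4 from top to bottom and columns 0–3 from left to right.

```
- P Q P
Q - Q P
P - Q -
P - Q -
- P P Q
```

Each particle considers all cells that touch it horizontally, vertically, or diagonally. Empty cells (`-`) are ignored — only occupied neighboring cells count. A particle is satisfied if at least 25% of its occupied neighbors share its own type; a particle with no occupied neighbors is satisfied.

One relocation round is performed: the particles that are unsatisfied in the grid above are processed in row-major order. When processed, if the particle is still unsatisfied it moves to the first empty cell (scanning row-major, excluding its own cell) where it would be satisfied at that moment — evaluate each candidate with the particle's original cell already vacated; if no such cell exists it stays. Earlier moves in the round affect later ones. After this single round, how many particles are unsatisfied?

0

Initially unsatisfied (in order): (0,1), (1,0).
  (0,1) → (2,1).
  (1,0) → (0,0).
Resulting grid:
Q - Q P
- - Q P
P P Q -
P - Q -
- P P Q
All satisfied now.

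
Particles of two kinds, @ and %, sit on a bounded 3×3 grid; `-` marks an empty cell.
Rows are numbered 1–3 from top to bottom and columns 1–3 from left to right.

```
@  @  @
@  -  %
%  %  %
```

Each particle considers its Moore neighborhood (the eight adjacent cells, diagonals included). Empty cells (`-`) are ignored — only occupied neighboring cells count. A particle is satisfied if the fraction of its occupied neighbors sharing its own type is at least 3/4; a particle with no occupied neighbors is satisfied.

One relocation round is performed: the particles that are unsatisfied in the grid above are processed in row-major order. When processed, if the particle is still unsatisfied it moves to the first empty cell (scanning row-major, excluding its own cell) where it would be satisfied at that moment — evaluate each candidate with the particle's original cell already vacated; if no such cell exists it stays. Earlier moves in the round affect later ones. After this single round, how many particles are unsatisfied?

4

Initially unsatisfied (in order): (1,3), (2,1), (2,3), (3,1).
  (1,3): no empty cell satisfies it; stays.
  (2,1): no empty cell satisfies it; stays.
  (2,3): no empty cell satisfies it; stays.
  (3,1): no empty cell satisfies it; stays.
Resulting grid:
@ @ @
@ - %
% % %
Unsatisfied now: (1,3), (2,1), (2,3), (3,1).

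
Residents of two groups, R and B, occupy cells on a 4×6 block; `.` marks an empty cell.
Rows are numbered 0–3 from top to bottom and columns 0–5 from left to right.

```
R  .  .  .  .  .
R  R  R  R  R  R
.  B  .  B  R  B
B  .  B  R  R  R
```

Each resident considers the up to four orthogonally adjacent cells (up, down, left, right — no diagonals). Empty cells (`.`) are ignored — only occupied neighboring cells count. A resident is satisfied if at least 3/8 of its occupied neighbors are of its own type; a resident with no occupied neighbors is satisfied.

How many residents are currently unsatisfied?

5

Row 0: (0,0)R 1/1 ok
Row 1: (1,0)R 2/2 ok · (1,1)R 2/3 ok · (1,2)R 2/2 ok · (1,3)R 2/3 ok · (1,4)R 3/3 ok · (1,5)R 1/2 ok
Row 2: (2,1)B 0/1 unhappy · (2,3)B 0/3 unhappy · (2,4)R 2/4 ok · (2,5)B 0/3 unhappy
Row 3: (3,0)B 0/0 ok · (3,2)B 0/1 unhappy · (3,3)R 1/3 unhappy · (3,4)R 3/3 ok · (3,5)R 1/2 ok
Unsatisfied: (2,1), (2,3), (2,5), (3,2), (3,3) — 5 in total.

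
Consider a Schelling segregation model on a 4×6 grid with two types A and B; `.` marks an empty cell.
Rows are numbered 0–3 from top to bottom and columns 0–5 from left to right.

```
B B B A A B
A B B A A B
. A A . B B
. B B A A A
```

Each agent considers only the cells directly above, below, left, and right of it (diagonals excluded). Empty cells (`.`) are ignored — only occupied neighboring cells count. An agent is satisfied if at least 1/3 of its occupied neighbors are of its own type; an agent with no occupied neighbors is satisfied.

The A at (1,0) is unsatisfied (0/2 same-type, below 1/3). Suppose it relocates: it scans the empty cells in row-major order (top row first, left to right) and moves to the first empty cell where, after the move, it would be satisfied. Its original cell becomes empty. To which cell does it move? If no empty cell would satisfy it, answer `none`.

(2,0)

Vacating (1,0). Empty cells in order:
  (2,0): 1/1 same-type → satisfied — stop here.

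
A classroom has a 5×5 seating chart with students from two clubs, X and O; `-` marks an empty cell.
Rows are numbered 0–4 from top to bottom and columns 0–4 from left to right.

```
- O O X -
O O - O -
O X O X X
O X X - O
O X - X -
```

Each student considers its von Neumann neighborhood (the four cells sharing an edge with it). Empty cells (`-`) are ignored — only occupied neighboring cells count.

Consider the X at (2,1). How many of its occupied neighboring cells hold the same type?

Occupied neighbors of (2,1): (1,1)=O, (3,1)=X, (2,0)=O, (2,2)=O.
Same type (X): 1 of 4.

1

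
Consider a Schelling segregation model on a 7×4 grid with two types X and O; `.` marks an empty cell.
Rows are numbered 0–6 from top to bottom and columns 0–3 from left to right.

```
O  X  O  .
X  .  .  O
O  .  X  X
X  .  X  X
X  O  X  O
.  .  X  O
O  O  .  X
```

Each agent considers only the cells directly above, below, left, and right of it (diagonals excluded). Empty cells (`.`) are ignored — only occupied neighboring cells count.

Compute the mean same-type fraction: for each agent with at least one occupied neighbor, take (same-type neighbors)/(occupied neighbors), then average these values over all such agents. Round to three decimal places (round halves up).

Row 0: (0,0)O 0/2 · (0,1)X 0/2 · (0,2)O 0/1
Row 1: (1,0)X 0/2 · (1,3)O 0/1
Row 2: (2,0)O 0/2 · (2,2)X 2/2 · (2,3)X 2/3
Row 3: (3,0)X 1/2 · (3,2)X 3/3 · (3,3)X 2/3
Row 4: (4,0)X 1/2 · (4,1)O 0/2 · (4,2)X 2/4 · (4,3)O 1/3
Row 5: (5,2)X 1/2 · (5,3)O 1/3
Row 6: (6,0)O 1/1 · (6,1)O 1/1 · (6,3)X 0/1
Sum over 20 agents: 0/2 + 0/2 + 0/1 + 0/2 + 0/1 + 0/2 + 2/2 + 2/3 + 1/2 + 3/3 + 2/3 + 1/2 + 0/2 + 2/4 + 1/3 + 1/2 + 1/3 + 1/1 + 1/1 + 0/1 = 8; mean = 8 ÷ 20 = 2/5 = 0.4 → 0.400.

0.400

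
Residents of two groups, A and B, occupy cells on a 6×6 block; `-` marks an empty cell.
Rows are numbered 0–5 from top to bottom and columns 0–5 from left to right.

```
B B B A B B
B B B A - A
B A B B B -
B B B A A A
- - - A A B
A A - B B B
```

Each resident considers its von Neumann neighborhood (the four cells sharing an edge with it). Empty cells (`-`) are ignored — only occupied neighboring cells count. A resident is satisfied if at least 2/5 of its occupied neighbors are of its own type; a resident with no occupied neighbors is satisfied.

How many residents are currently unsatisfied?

5

Row 0: (0,0)B 2/2 ok · (0,1)B 3/3 ok · (0,2)B 2/3 ok · (0,3)A 1/3 unhappy · (0,4)B 1/2 ok · (0,5)B 1/2 ok
Row 1: (1,0)B 3/3 ok · (1,1)B 3/4 ok · (1,2)B 3/4 ok · (1,3)A 1/3 unhappy · (1,5)A 0/1 unhappy
Row 2: (2,0)B 2/3 ok · (2,1)A 0/4 unhappy · (2,2)B 3/4 ok · (2,3)B 2/4 ok · (2,4)B 1/2 ok
Row 3: (3,0)B 2/2 ok · (3,1)B 2/3 ok · (3,2)B 2/3 ok · (3,3)A 2/4 ok · (3,4)A 3/4 ok · (3,5)A 1/2 ok
Row 4: (4,3)A 2/3 ok · (4,4)A 2/4 ok · (4,5)B 1/3 unhappy
Row 5: (5,0)A 1/1 ok · (5,1)A 1/1 ok · (5,3)B 1/2 ok · (5,4)B 2/3 ok · (5,5)B 2/2 ok
Unsatisfied: (0,3), (1,3), (1,5), (2,1), (4,5) — 5 in total.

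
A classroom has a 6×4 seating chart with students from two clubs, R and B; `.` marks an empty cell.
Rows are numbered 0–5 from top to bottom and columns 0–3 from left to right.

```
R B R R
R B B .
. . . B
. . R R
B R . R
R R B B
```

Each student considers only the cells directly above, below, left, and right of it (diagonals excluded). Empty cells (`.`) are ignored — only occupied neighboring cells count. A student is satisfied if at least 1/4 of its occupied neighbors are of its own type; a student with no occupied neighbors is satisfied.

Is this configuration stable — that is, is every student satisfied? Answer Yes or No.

Row 0: (0,0)R 1/2 ok · (0,1)B 1/3 ok · (0,2)R 1/3 ok · (0,3)R 1/1 ok
Row 1: (1,0)R 1/2 ok · (1,1)B 2/3 ok · (1,2)B 1/2 ok
Row 2: (2,3)B 0/1 unhappy
Row 3: (3,2)R 1/1 ok · (3,3)R 2/3 ok
Row 4: (4,0)B 0/2 unhappy · (4,1)R 1/2 ok · (4,3)R 1/2 ok
Row 5: (5,0)R 1/2 ok · (5,1)R 2/3 ok · (5,2)B 1/2 ok · (5,3)B 1/2 ok
For instance (2,3) has only 0/1 same-type neighbors, below 1/4.

No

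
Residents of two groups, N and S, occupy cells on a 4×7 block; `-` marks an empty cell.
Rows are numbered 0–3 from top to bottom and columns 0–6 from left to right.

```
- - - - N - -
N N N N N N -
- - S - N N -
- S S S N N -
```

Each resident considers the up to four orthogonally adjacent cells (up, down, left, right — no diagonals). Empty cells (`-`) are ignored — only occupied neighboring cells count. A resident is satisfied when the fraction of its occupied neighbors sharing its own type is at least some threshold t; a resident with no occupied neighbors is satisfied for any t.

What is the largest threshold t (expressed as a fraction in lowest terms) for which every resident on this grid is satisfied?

(0,4)N 1/1
(1,0)N 1/1
(1,1)N 2/2
(1,2)N 2/3
(1,3)N 2/2
(1,4)N 4/4
(1,5)N 2/2
(2,2)S 1/2
(2,4)N 3/3
(2,5)N 3/3
(3,1)S 1/1
(3,2)S 3/3
(3,3)S 1/2
(3,4)N 2/3
(3,5)N 2/2
The smallest same-type fraction is 1/2 at (2,2), which reduces to 1/2. Any threshold above that leaves this resident unsatisfied.

1/2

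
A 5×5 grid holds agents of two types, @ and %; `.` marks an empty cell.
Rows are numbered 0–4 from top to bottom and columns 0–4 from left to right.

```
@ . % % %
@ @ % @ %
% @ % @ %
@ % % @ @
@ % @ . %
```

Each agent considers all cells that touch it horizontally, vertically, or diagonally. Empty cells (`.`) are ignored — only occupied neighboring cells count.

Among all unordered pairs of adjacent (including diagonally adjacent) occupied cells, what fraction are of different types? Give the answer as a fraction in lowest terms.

Scan each occupied cell's neighbors to the right and below (and the two forward diagonals) so each pair is counted once.
Row 0: @(0,0)–@(1,0)= @(0,0)–@(1,1)= %(0,2)–%(0,3)= %(0,2)–%(1,2)= %(0,2)–@(1,3)≠ %(0,2)–@(1,1)≠ %(0,3)–%(0,4)= %(0,3)–@(1,3)≠ %(0,3)–%(1,4)= %(0,3)–%(1,2)= %(0,4)–%(1,4)= %(0,4)–@(1,3)≠  → 4/12 unlike.
Row 1: @(1,0)–@(1,1)= @(1,0)–%(2,0)≠ @(1,0)–@(2,1)= @(1,1)–%(1,2)≠ @(1,1)–@(2,1)= @(1,1)–%(2,2)≠ @(1,1)–%(2,0)≠ %(1,2)–@(1,3)≠ %(1,2)–%(2,2)= %(1,2)–@(2,3)≠ %(1,2)–@(2,1)≠ @(1,3)–%(1,4)≠ @(1,3)–@(2,3)= @(1,3)–%(2,4)≠ @(1,3)–%(2,2)≠ %(1,4)–%(2,4)= %(1,4)–@(2,3)≠  → 11/17 unlike.
Row 2: %(2,0)–@(2,1)≠ %(2,0)–@(3,0)≠ %(2,0)–%(3,1)= @(2,1)–%(2,2)≠ @(2,1)–%(3,1)≠ @(2,1)–%(3,2)≠ @(2,1)–@(3,0)= %(2,2)–@(2,3)≠ %(2,2)–%(3,2)= %(2,2)–@(3,3)≠ %(2,2)–%(3,1)= @(2,3)–%(2,4)≠ @(2,3)–@(3,3)= @(2,3)–@(3,4)= @(2,3)–%(3,2)≠ %(2,4)–@(3,4)≠ %(2,4)–@(3,3)≠  → 11/17 unlike.
Row 3: @(3,0)–%(3,1)≠ @(3,0)–@(4,0)= @(3,0)–%(4,1)≠ %(3,1)–%(3,2)= %(3,1)–%(4,1)= %(3,1)–@(4,2)≠ %(3,1)–@(4,0)≠ %(3,2)–@(3,3)≠ %(3,2)–@(4,2)≠ %(3,2)–%(4,1)= @(3,3)–@(3,4)= @(3,3)–%(4,4)≠ @(3,3)–@(4,2)= @(3,4)–%(4,4)≠  → 8/14 unlike.
Row 4: @(4,0)–%(4,1)≠ %(4,1)–@(4,2)≠  → 2/2 unlike.
Total adjacent occupied pairs: 62; unlike-type pairs: 36.
36/62 reduces to 18/31.

18/31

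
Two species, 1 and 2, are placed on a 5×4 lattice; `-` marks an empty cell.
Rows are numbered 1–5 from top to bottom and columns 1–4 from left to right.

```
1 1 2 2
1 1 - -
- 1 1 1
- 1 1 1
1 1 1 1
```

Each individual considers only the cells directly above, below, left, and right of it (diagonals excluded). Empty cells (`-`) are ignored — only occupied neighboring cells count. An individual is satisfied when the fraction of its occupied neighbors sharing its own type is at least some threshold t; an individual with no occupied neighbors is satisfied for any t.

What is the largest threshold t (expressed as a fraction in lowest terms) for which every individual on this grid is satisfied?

1/2

Row 1: (1,1)1 2/2 · (1,2)1 2/3 · (1,3)2 1/2 · (1,4)2 1/1
Row 2: (2,1)1 2/2 · (2,2)1 3/3
Row 3: (3,2)1 3/3 · (3,3)1 3/3 · (3,4)1 2/2
Row 4: (4,2)1 3/3 · (4,3)1 4/4 · (4,4)1 3/3
Row 5: (5,1)1 1/1 · (5,2)1 3/3 · (5,3)1 3/3 · (5,4)1 2/2
The smallest same-type fraction is 1/2 at (1,3), which reduces to 1/2. Any threshold above that leaves this individual unsatisfied.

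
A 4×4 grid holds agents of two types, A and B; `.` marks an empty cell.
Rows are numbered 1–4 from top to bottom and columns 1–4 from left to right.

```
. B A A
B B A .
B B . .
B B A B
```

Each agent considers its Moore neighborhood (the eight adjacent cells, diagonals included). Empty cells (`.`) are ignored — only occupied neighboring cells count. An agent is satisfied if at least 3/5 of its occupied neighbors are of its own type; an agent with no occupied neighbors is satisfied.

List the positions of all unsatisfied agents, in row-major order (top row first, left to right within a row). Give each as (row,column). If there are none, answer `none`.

(1,2), (1,3), (2,3), (4,3), (4,4)

(1,2)B 2/4 not
(1,3)A 2/4 not
(1,4)A 2/2 satisfied
(2,1)B 4/4 satisfied
(2,2)B 4/6 satisfied
(2,3)A 2/5 not
(3,1)B 5/5 satisfied
(3,2)B 5/7 satisfied
(4,1)B 3/3 satisfied
(4,2)B 3/4 satisfied
(4,3)A 0/3 not
(4,4)B 0/1 not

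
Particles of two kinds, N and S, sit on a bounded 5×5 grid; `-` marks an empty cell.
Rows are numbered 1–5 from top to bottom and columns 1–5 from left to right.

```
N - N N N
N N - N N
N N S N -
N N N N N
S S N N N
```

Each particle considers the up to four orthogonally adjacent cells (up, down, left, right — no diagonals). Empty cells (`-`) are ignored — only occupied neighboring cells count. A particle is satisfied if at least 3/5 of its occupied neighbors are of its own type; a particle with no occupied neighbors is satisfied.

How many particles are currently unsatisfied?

(1,1)N 1/1 satisfied
(1,3)N 1/1 satisfied
(1,4)N 3/3 satisfied
(1,5)N 2/2 satisfied
(2,1)N 3/3 satisfied
(2,2)N 2/2 satisfied
(2,4)N 3/3 satisfied
(2,5)N 2/2 satisfied
(3,1)N 3/3 satisfied
(3,2)N 3/4 satisfied
(3,3)S 0/3 not
(3,4)N 2/3 satisfied
(4,1)N 2/3 satisfied
(4,2)N 3/4 satisfied
(4,3)N 3/4 satisfied
(4,4)N 4/4 satisfied
(4,5)N 2/2 satisfied
(5,1)S 1/2 not
(5,2)S 1/3 not
(5,3)N 2/3 satisfied
(5,4)N 3/3 satisfied
(5,5)N 2/2 satisfied
Unsatisfied: (3,3), (5,1), (5,2) — 3 in total.

3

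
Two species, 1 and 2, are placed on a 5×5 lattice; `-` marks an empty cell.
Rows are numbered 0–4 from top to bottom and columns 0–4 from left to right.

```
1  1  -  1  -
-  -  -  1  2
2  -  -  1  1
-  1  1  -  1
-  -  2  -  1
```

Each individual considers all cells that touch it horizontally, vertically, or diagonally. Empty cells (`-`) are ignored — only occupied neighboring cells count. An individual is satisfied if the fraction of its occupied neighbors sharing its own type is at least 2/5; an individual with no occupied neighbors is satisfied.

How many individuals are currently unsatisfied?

Row 0: (0,0)1 1/1 ✓ · (0,1)1 1/1 ✓ · (0,3)1 1/2 ✓
Row 1: (1,3)1 3/4 ✓ · (1,4)2 0/4 ✗
Row 2: (2,0)2 0/1 ✗ · (2,3)1 4/5 ✓ · (2,4)1 3/4 ✓
Row 3: (3,1)1 1/3 ✗ · (3,2)1 2/3 ✓ · (3,4)1 3/3 ✓
Row 4: (4,2)2 0/2 ✗ · (4,4)1 1/1 ✓
Unsatisfied: (1,4), (2,0), (3,1), (4,2) — 4 in total.

4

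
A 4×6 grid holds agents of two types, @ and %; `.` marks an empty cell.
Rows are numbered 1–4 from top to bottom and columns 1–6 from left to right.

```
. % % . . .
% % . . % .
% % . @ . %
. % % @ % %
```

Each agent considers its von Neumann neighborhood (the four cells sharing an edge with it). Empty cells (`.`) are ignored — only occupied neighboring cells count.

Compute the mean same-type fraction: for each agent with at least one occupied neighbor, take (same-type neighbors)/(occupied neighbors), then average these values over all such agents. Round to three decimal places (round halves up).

0.872

Row 1: (1,2)% 2/2 · (1,3)% 1/1
Row 2: (2,1)% 2/2 · (2,2)% 3/3 · (2,5)% — no occupied neighbors
Row 3: (3,1)% 2/2 · (3,2)% 3/3 · (3,4)@ 1/1 · (3,6)% 1/1
Row 4: (4,2)% 2/2 · (4,3)% 1/2 · (4,4)@ 1/3 · (4,5)% 1/2 · (4,6)% 2/2
Sum over 13 agents: 2/2 + 1/1 + 2/2 + 3/3 + 2/2 + 3/3 + 1/1 + 1/1 + 2/2 + 1/2 + 1/3 + 1/2 + 2/2 = 34/3; mean = 34/3 ÷ 13 = 34/39 = 0.871794… → 0.872.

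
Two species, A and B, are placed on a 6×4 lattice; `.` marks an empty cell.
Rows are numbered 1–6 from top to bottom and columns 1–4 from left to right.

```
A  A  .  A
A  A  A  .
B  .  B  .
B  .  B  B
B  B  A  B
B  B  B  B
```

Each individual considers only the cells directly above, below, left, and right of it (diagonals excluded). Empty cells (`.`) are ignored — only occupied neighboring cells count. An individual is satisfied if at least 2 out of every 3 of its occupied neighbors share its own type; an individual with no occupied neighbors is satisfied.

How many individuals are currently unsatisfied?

4

(1,1)A 2/2 ok
(1,2)A 2/2 ok
(1,4)A 0/0 ok
(2,1)A 2/3 ok
(2,2)A 3/3 ok
(2,3)A 1/2 unhappy
(3,1)B 1/2 unhappy
(3,3)B 1/2 unhappy
(4,1)B 2/2 ok
(4,3)B 2/3 ok
(4,4)B 2/2 ok
(5,1)B 3/3 ok
(5,2)B 2/3 ok
(5,3)A 0/4 unhappy
(5,4)B 2/3 ok
(6,1)B 2/2 ok
(6,2)B 3/3 ok
(6,3)B 2/3 ok
(6,4)B 2/2 ok
Unsatisfied: (2,3), (3,1), (3,3), (5,3) — 4 in total.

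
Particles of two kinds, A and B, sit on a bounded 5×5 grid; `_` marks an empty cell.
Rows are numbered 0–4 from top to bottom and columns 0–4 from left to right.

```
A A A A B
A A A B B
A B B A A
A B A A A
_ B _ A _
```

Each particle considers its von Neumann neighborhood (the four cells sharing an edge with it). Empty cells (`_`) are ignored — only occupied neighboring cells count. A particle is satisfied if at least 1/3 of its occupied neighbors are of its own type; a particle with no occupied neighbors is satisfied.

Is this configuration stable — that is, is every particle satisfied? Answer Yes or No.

(0,0)A 2/2 satisfied
(0,1)A 3/3 satisfied
(0,2)A 3/3 satisfied
(0,3)A 1/3 satisfied
(0,4)B 1/2 satisfied
(1,0)A 3/3 satisfied
(1,1)A 3/4 satisfied
(1,2)A 2/4 satisfied
(1,3)B 1/4 not
(1,4)B 2/3 satisfied
(2,0)A 2/3 satisfied
(2,1)B 2/4 satisfied
(2,2)B 1/4 not
(2,3)A 2/4 satisfied
(2,4)A 2/3 satisfied
(3,0)A 1/2 satisfied
(3,1)B 2/4 satisfied
(3,2)A 1/3 satisfied
(3,3)A 4/4 satisfied
(3,4)A 2/2 satisfied
(4,1)B 1/1 satisfied
(4,3)A 1/1 satisfied
For instance (1,3) has only 1/4 same-type neighbors, below 1/3.

No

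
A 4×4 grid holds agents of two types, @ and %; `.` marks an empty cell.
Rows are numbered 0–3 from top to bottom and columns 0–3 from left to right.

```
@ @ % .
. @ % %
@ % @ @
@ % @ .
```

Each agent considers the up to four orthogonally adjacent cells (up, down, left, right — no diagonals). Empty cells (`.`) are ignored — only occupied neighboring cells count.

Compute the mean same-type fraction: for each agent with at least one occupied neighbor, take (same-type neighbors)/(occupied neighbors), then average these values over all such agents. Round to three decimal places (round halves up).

0.506

(0,0)@ 1/1
(0,1)@ 2/3
(0,2)% 1/2
(1,1)@ 1/3
(1,2)% 2/4
(1,3)% 1/2
(2,0)@ 1/2
(2,1)% 1/4
(2,2)@ 2/4
(2,3)@ 1/2
(3,0)@ 1/2
(3,1)% 1/3
(3,2)@ 1/2
Sum over 13 agents: 1/1 + 2/3 + 1/2 + 1/3 + 2/4 + 1/2 + 1/2 + 1/4 + 2/4 + 1/2 + 1/2 + 1/3 + 1/2 = 79/12; mean = 79/12 ÷ 13 = 79/156 = 0.506410… → 0.506.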